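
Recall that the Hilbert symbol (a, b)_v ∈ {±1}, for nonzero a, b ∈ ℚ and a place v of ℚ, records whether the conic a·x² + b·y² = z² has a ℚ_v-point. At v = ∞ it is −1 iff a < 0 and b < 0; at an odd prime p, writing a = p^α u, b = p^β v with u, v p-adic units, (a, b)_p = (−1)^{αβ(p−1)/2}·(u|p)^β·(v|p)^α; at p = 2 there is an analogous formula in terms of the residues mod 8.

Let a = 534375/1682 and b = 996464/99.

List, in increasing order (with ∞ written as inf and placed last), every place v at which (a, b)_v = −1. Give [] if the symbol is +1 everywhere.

(a, b) ≡ (190, 13981) mod (ℚ^×)²; places V = {2, 3, 5, 7, 11, 19, 29, 31, 41, ∞}.
(a,b)_41: α=0, u≡22; β=1, v≡26 (mod 41); (22|41)=-1, (26|41)=-1; sign (−1)^0·-1^1·-1^0 = -1.
(a,b)_2: α=-1, β=4; u≡7, v≡5 (mod 8); ε(u)ε(v)=1·0, αω(v)=-1·1, βω(u)=4·0; sum ≡ 1  ⇒  -1.
(a,b)_19: α=1, u≡10; β=0, v≡7 (mod 19); (10|19)=-1, (7|19)=+1; sign (−1)^0·-1^0·+1^1 = +1.
(a,b)_∞: sgn(190)=+, sgn(13981)=+, so +1.
(a,b)_5: α=5, u≡3; β=0, v≡1 (mod 5); (3|5)=-1, (1|5)=+1; sign (−1)^0·-1^0·+1^5 = +1.
(a,b)_11: α=0, u≡5; β=-1, v≡2 (mod 11); (5|11)=+1, (2|11)=-1; sign (−1)^0·+1^-1·-1^0 = +1.
(a,b)_3: α=2, u≡1; β=-2, v≡1 (mod 3); (1|3)=+1, (1|3)=+1; sign (−1)^0·+1^-2·+1^2 = +1.
(a,b)_7: α=0, u≡1; β=2, v≡1 (mod 7); (1|7)=+1, (1|7)=+1; sign (−1)^0·+1^2·+1^0 = +1.
(a,b)_31: α=0, u≡19; β=1, v≡15 (mod 31); (19|31)=+1, (15|31)=-1; sign (−1)^0·+1^1·-1^0 = +1.
(a,b)_29: α=-2, u≡25; β=0, v≡2 (mod 29); (25|29)=+1, (2|29)=-1; sign (−1)^0·+1^0·-1^-2 = +1.
(190, 13981 / ℚ) ramifies at {2, 41}: a division algebra.

[2, 41]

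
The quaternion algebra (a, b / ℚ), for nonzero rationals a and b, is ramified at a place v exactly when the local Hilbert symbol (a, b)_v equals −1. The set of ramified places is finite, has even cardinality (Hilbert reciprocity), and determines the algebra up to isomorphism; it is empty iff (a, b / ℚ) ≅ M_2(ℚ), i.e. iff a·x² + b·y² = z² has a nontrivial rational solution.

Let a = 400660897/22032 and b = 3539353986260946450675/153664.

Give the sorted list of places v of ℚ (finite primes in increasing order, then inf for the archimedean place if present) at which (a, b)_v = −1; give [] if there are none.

[3, 17, 29, 41]

Mod squares: a ≡ 262769, b ≡ 788307. Check v ∈ {∞, 2, 3, 5, 7, 13, 17, 23, 29, 41}.
v=17: a=17^-1·(≡13), b=17^5·(≡3) mod 17; (13|17)=+1, (3|17)=-1; (−1)^{-1·5·8}·(+1)^5·(-1)^-1 = -1.
v=2: v_2(a)=-4, v_2(b)=-6; units ≡ 1, 3 (mod 8); ε·ε+αω+βω = 0·1+-4·1+-6·0 ≡ 0  ⇒  (a,b)_2 = +1.
v=∞: 262769 > 0 and 788307 > 0  ⇒  (a,b)_∞ = +1.
v=29: a=29^1·(≡25), b=29^3·(≡21) mod 29; (25|29)=+1, (21|29)=-1; (−1)^{1·3·14}·(+1)^3·(-1)^1 = -1.
v=3: a=3^-4·(≡2), b=3^3·(≡2) mod 3; (2|3)=-1, (2|3)=-1; (−1)^{-4·3·1}·(-1)^3·(-1)^-4 = -1.
v=13: a=13^1·(≡2), b=13^3·(≡6) mod 13; (2|13)=-1, (6|13)=-1; (−1)^{1·3·6}·(-1)^3·(-1)^1 = +1.
v=5: a=5^0·(≡1), b=5^2·(≡3) mod 5; (1|5)=+1, (3|5)=-1; (−1)^{0·2·2}·(+1)^2·(-1)^0 = +1.
v=23: a=23^2·(≡10), b=23^0·(≡7) mod 23; (10|23)=-1, (7|23)=-1; (−1)^{2·0·11}·(-1)^0·(-1)^2 = +1.
v=41: a=41^1·(≡13), b=41^3·(≡18) mod 41; (13|41)=-1, (18|41)=+1; (−1)^{1·3·20}·(-1)^3·(+1)^1 = -1.
v=7: a=7^2·(≡6), b=7^-4·(≡1) mod 7; (6|7)=-1, (1|7)=+1; (−1)^{2·-4·3}·(-1)^-4·(+1)^2 = +1.
Ram(262769, 788307) = {3, 17, 29, 41}; no ℚ_3-point on the conic.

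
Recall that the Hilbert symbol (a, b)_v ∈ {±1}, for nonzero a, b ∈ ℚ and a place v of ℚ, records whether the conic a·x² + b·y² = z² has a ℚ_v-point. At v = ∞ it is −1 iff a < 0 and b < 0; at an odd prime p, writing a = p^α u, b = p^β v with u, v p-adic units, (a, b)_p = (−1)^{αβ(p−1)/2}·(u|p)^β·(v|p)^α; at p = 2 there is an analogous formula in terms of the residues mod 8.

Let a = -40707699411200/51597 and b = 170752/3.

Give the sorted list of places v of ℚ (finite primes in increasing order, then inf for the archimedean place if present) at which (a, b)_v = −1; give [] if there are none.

[17, 29]

(a, b) ≡ (-221, 2001) mod (ℚ^×)²; places V = {2, 3, 5, 7, 13, 17, 23, 29, ∞}.
(a,b)_23: α=2, u≡13; β=1, v≡6 (mod 23); (13|23)=+1, (6|23)=+1; sign (−1)^0·+1^1·+1^2 = +1.
(a,b)_13: α=-1, u≡9; β=0, v≡12 (mod 13); (9|13)=+1, (12|13)=+1; sign (−1)^0·+1^0·+1^-1 = +1.
(a,b)_7: α=-2, u≡6; β=0, v≡5 (mod 7); (6|7)=-1, (5|7)=-1; sign (−1)^0·-1^0·-1^-2 = +1.
(a,b)_3: α=-4, u≡1; β=-1, v≡1 (mod 3); (1|3)=+1, (1|3)=+1; sign (−1)^0·+1^-1·+1^-4 = +1.
(a,b)_17: α=1, u≡15; β=0, v≡7 (mod 17); (15|17)=+1, (7|17)=-1; sign (−1)^0·+1^0·-1^1 = -1.
(a,b)_∞: sgn(-221)=−, sgn(2001)=+, so +1.
(a,b)_5: α=2, u≡1; β=0, v≡4 (mod 5); (1|5)=+1, (4|5)=+1; sign (−1)^0·+1^0·+1^2 = +1.
(a,b)_29: α=4, u≡19; β=1, v≡10 (mod 29); (19|29)=-1, (10|29)=-1; sign (−1)^0·-1^1·-1^4 = -1.
(a,b)_2: α=8, β=8; u≡3, v≡1 (mod 8); ε(u)ε(v)=1·0, αω(v)=8·0, βω(u)=8·1; sum ≡ 0  ⇒  +1.
Ram(-221, 2001) = {17, 29}; no ℚ_17-point on the conic.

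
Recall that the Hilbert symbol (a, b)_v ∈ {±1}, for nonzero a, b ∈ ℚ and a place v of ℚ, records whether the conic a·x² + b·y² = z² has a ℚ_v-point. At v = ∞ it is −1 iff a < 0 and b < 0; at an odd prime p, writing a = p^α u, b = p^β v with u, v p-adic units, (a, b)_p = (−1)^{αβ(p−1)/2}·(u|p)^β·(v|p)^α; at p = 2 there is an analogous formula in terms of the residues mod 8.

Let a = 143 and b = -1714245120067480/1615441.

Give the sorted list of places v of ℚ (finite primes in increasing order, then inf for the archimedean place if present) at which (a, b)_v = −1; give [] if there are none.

[5, 7, 11, 13]

Mod squares: a ≡ 143, b ≡ -70. Check v ∈ {∞, 2, 5, 7, 11, 13, 31, 41}.
v=5: a=5^0·(≡3), b=5^1·(≡4) mod 5; (3|5)=-1, (4|5)=+1; (−1)^{0·1·2}·(-1)^1·(+1)^0 = -1.
v=41: a=41^0·(≡20), b=41^-2·(≡28) mod 41; (20|41)=+1, (28|41)=-1; (−1)^{0·-2·20}·(+1)^-2·(-1)^0 = +1.
v=11: a=11^1·(≡2), b=11^8·(≡10) mod 11; (2|11)=-1, (10|11)=-1; (−1)^{1·8·5}·(-1)^8·(-1)^1 = -1.
v=31: a=31^0·(≡19), b=31^-2·(≡26) mod 31; (19|31)=+1, (26|31)=-1; (−1)^{0·-2·15}·(+1)^-2·(-1)^0 = +1.
v=13: a=13^1·(≡11), b=13^4·(≡6) mod 13; (11|13)=-1, (6|13)=-1; (−1)^{1·4·6}·(-1)^4·(-1)^1 = -1.
v=2: v_2(a)=0, v_2(b)=3; units ≡ 7, 5 (mod 8); ε·ε+αω+βω = 1·0+0·1+3·0 ≡ 0  ⇒  (a,b)_2 = +1.
v=∞: 143 > 0 and -70 < 0  ⇒  (a,b)_∞ = +1.
v=7: a=7^0·(≡3), b=7^1·(≡2) mod 7; (3|7)=-1, (2|7)=+1; (−1)^{0·1·3}·(-1)^1·(+1)^0 = -1.
Ram(143, -70) = {5, 7, 11, 13}; no ℚ_5-point on the conic.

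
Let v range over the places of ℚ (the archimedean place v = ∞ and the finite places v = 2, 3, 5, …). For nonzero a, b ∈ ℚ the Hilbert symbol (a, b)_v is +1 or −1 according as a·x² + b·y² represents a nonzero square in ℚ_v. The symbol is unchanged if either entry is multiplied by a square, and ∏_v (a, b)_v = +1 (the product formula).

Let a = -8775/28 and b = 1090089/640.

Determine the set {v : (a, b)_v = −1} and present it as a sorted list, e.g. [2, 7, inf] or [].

Mod squares: a ≡ -273, b ≡ 10010. Check v ∈ {∞, 2, 3, 5, 7, 11, 13}.
v=5: a=5^2·(≡3), b=5^-1·(≡3) mod 5; (3|5)=-1, (3|5)=-1; (−1)^{2·-1·2}·(-1)^-1·(-1)^2 = -1.
v=13: a=13^1·(≡7), b=13^1·(≡1) mod 13; (7|13)=-1, (1|13)=+1; (−1)^{1·1·6}·(-1)^1·(+1)^1 = -1.
v=∞: -273 < 0 and 10010 > 0  ⇒  (a,b)_∞ = +1.
v=3: a=3^3·(≡2), b=3^2·(≡2) mod 3; (2|3)=-1, (2|3)=-1; (−1)^{3·2·1}·(-1)^2·(-1)^3 = -1.
v=2: v_2(a)=-2, v_2(b)=-7; units ≡ 7, 5 (mod 8); ε·ε+αω+βω = 1·0+-2·1+-7·0 ≡ 0  ⇒  (a,b)_2 = +1.
v=7: a=7^-1·(≡6), b=7^1·(≡4) mod 7; (6|7)=-1, (4|7)=+1; (−1)^{-1·1·3}·(-1)^1·(+1)^-1 = +1.
v=11: a=11^0·(≡6), b=11^3·(≡8) mod 11; (6|11)=-1, (8|11)=-1; (−1)^{0·3·5}·(-1)^3·(-1)^0 = -1.
Ram(-273, 10010) = {3, 5, 11, 13}; no ℚ_3-point on the conic.

[3, 5, 11, 13]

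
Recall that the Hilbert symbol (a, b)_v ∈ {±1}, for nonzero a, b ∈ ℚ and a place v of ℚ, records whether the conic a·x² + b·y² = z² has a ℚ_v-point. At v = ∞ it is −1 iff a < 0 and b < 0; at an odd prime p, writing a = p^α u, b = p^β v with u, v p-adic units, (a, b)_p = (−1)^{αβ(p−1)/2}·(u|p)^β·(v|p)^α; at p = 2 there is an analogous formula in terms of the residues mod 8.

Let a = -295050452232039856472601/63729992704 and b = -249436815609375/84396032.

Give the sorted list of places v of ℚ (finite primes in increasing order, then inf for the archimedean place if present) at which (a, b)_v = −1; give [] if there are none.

Mod squares: a ≡ -481, b ≡ -60078. Check v ∈ {∞, 2, 3, 5, 7, 13, 17, 19, 23, 29, 31, 37}.
v=31: a=31^2·(≡23), b=31^1·(≡3) mod 31; (23|31)=-1, (3|31)=-1; (−1)^{2·1·15}·(-1)^1·(-1)^2 = -1.
v=19: a=19^2·(≡13), b=19^1·(≡9) mod 19; (13|19)=-1, (9|19)=+1; (−1)^{2·1·9}·(-1)^1·(+1)^2 = -1.
v=5: a=5^0·(≡1), b=5^6·(≡3) mod 5; (1|5)=+1, (3|5)=-1; (−1)^{0·6·2}·(+1)^6·(-1)^0 = +1.
v=29: a=29^2·(≡12), b=29^-2·(≡18) mod 29; (12|29)=-1, (18|29)=-1; (−1)^{2·-2·14}·(-1)^-2·(-1)^2 = +1.
v=3: a=3^16·(≡2), b=3^13·(≡2) mod 3; (2|3)=-1, (2|3)=-1; (−1)^{16·13·1}·(-1)^13·(-1)^16 = -1.
v=7: a=7^-6·(≡2), b=7^-2·(≡3) mod 7; (2|7)=+1, (3|7)=-1; (−1)^{-6·-2·3}·(+1)^-2·(-1)^-6 = +1.
v=13: a=13^3·(≡5), b=13^0·(≡8) mod 13; (5|13)=-1, (8|13)=-1; (−1)^{3·0·6}·(-1)^0·(-1)^3 = -1.
v=37: a=37^1·(≡35), b=37^0·(≡7) mod 37; (35|37)=-1, (7|37)=+1; (−1)^{1·0·18}·(-1)^0·(+1)^1 = +1.
v=∞: -481 < 0 and -60078 < 0  ⇒  (a,b)_∞ = -1.
v=23: a=23^-2·(≡2), b=23^0·(≡10) mod 23; (2|23)=+1, (10|23)=-1; (−1)^{-2·0·11}·(+1)^0·(-1)^-2 = +1.
v=17: a=17^2·(≡3), b=17^1·(≡1) mod 17; (3|17)=-1, (1|17)=+1; (−1)^{2·1·8}·(-1)^1·(+1)^2 = -1.
v=2: v_2(a)=-10, v_2(b)=-11; units ≡ 7, 1 (mod 8); ε·ε+αω+βω = 1·0+-10·0+-11·0 ≡ 0  ⇒  (a,b)_2 = +1.
Ram(-481, -60078) = {3, 13, 17, 19, 31, ∞}; no ℚ_3-point on the conic.

[3, 13, 17, 19, 31, inf]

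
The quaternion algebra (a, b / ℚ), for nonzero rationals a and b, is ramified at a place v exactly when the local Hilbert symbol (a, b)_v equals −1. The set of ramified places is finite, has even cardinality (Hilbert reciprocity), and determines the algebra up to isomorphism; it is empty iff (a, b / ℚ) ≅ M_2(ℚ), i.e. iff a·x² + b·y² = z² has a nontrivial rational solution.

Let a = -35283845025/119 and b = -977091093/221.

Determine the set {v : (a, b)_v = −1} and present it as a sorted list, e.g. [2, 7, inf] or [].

Mod squares: a ≡ -17136119, b ≡ -2448017. Check v ∈ {∞, 2, 3, 5, 7, 11, 13, 17, 19, 53}.
v=5: a=5^2·(≡1), b=5^0·(≡2) mod 5; (1|5)=+1, (2|5)=-1; (−1)^{2·0·2}·(+1)^0·(-1)^2 = +1.
v=2: v_2(a)=0, v_2(b)=0; units ≡ 1, 7 (mod 8); ε·ε+αω+βω = 0·1+0·0+0·0 ≡ 0  ⇒  (a,b)_2 = +1.
v=17: a=17^-1·(≡1), b=17^-1·(≡7) mod 17; (1|17)=+1, (7|17)=-1; (−1)^{-1·-1·8}·(+1)^-1·(-1)^-1 = -1.
v=53: a=53^1·(≡18), b=53^1·(≡41) mod 53; (18|53)=-1, (41|53)=-1; (−1)^{1·1·26}·(-1)^1·(-1)^1 = +1.
v=3: a=3^4·(≡1), b=3^6·(≡1) mod 3; (1|3)=+1, (1|3)=+1; (−1)^{4·6·1}·(+1)^6·(+1)^4 = +1.
v=11: a=11^3·(≡6), b=11^3·(≡4) mod 11; (6|11)=-1, (4|11)=+1; (−1)^{3·3·5}·(-1)^3·(+1)^3 = +1.
v=13: a=13^1·(≡6), b=13^-1·(≡12) mod 13; (6|13)=-1, (12|13)=+1; (−1)^{1·-1·6}·(-1)^-1·(+1)^1 = -1.
v=7: a=7^-1·(≡4), b=7^0·(≡2) mod 7; (4|7)=+1, (2|7)=+1; (−1)^{-1·0·3}·(+1)^0·(+1)^-1 = +1.
v=∞: -17136119 < 0 and -2448017 < 0  ⇒  (a,b)_∞ = -1.
v=19: a=19^1·(≡8), b=19^1·(≡15) mod 19; (8|19)=-1, (15|19)=-1; (−1)^{1·1·9}·(-1)^1·(-1)^1 = -1.
|Ram(-17136119, -2448017)| = 4, even; anisotropic at {13, 17, 19, ∞}.

[13, 17, 19, inf]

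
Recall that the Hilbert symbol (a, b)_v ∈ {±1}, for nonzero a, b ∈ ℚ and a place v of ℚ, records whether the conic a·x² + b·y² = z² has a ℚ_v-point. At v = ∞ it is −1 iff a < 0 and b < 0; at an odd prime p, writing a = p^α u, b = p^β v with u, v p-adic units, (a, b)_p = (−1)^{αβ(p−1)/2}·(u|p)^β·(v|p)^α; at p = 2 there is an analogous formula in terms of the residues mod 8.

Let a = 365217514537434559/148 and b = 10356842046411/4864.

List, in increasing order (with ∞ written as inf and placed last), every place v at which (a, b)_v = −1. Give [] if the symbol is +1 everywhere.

[7, 19, 29, 37]

(a, b) ≡ (211603, 11825010449) mod (ℚ^×)²; places V = {2, 3, 7, 11, 13, 19, 29, 37, 41, 43, 47, ∞}.
(a,b)_37: α=-1, u≡9; β=1, v≡20 (mod 37); (9|37)=+1, (20|37)=-1; sign (−1)^0·+1^1·-1^-1 = -1.
(a,b)_7: α=1, u≡5; β=1, v≡6 (mod 7); (5|7)=-1, (6|7)=-1; sign (−1)^1·-1^1·-1^1 = -1.
(a,b)_13: α=2, u≡8; β=0, v≡8 (mod 13); (8|13)=-1, (8|13)=-1; sign (−1)^0·-1^0·-1^2 = +1.
(a,b)_19: α=1, u≡3; β=-1, v≡15 (mod 19); (3|19)=-1, (15|19)=-1; sign (−1)^1·-1^-1·-1^1 = -1.
(a,b)_11: α=2, u≡6; β=0, v≡7 (mod 11); (6|11)=-1, (7|11)=-1; sign (−1)^0·-1^0·-1^2 = +1.
(a,b)_43: α=1, u≡5; β=3, v≡21 (mod 43); (5|43)=-1, (21|43)=+1; sign (−1)^1·-1^3·+1^1 = +1.
(a,b)_2: α=-2, β=-8; u≡3, v≡1 (mod 8); ε(u)ε(v)=1·0, αω(v)=-2·0, βω(u)=-8·1; sum ≡ 0  ⇒  +1.
(a,b)_47: α=2, u≡12; β=1, v≡27 (mod 47); (12|47)=+1, (27|47)=+1; sign (−1)^0·+1^1·+1^2 = +1.
(a,b)_3: α=0, u≡1; β=2, v≡2 (mod 3); (1|3)=+1, (2|3)=-1; sign (−1)^0·+1^2·-1^0 = +1.
(a,b)_29: α=2, u≡18; β=1, v≡19 (mod 29); (18|29)=-1, (19|29)=-1; sign (−1)^0·-1^1·-1^2 = -1.
(a,b)_∞: sgn(211603)=+, sgn(11825010449)=+, so +1.
(a,b)_41: α=2, u≡20; β=1, v≡32 (mod 41); (20|41)=+1, (32|41)=+1; sign (−1)^0·+1^1·+1^2 = +1.
Ram(211603, 11825010449) = {7, 19, 29, 37}; no ℚ_7-point on the conic.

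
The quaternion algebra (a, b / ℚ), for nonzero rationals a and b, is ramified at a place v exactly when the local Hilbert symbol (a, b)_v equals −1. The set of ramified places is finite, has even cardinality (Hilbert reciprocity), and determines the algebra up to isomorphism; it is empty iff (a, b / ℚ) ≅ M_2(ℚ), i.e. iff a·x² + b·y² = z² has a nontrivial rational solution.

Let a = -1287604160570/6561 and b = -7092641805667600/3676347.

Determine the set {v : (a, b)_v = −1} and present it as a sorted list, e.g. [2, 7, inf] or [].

Mod squares: a ≡ -293930, b ≡ -5187. Check v ∈ {∞, 2, 3, 5, 7, 13, 17, 19, 23, 37, 41}.
v=13: a=13^3·(≡9), b=13^1·(≡4) mod 13; (9|13)=+1, (4|13)=+1; (−1)^{3·1·6}·(+1)^1·(+1)^3 = +1.
v=7: a=7^3·(≡6), b=7^3·(≡2) mod 7; (6|7)=-1, (2|7)=+1; (−1)^{3·3·3}·(-1)^3·(+1)^3 = +1.
v=5: a=5^1·(≡1), b=5^2·(≡3) mod 5; (1|5)=+1, (3|5)=-1; (−1)^{1·2·2}·(+1)^2·(-1)^1 = -1.
v=23: a=23^2·(≡17), b=23^2·(≡20) mod 23; (17|23)=-1, (20|23)=-1; (−1)^{2·2·11}·(-1)^2·(-1)^2 = +1.
v=19: a=19^1·(≡13), b=19^1·(≡15) mod 19; (13|19)=-1, (15|19)=-1; (−1)^{1·1·9}·(-1)^1·(-1)^1 = -1.
v=2: v_2(a)=1, v_2(b)=4; units ≡ 3, 5 (mod 8); ε·ε+αω+βω = 1·0+1·1+4·1 ≡ 1  ⇒  (a,b)_2 = -1.
v=3: a=3^-8·(≡1), b=3^-7·(≡2) mod 3; (1|3)=+1, (2|3)=-1; (−1)^{-8·-7·1}·(+1)^-7·(-1)^-8 = +1.
v=∞: -293930 < 0 and -5187 < 0  ⇒  (a,b)_∞ = -1.
v=17: a=17^1·(≡4), b=17^2·(≡1) mod 17; (4|17)=+1, (1|17)=+1; (−1)^{1·2·8}·(+1)^2·(+1)^1 = +1.
v=41: a=41^0·(≡37), b=41^-2·(≡5) mod 41; (37|41)=+1, (5|41)=+1; (−1)^{0·-2·20}·(+1)^-2·(+1)^0 = +1.
v=37: a=37^0·(≡19), b=37^2·(≡7) mod 37; (19|37)=-1, (7|37)=+1; (−1)^{0·2·18}·(-1)^2·(+1)^0 = +1.
|Ram(-293930, -5187)| = 4, even; anisotropic at {2, 5, 19, ∞}.

[2, 5, 19, inf]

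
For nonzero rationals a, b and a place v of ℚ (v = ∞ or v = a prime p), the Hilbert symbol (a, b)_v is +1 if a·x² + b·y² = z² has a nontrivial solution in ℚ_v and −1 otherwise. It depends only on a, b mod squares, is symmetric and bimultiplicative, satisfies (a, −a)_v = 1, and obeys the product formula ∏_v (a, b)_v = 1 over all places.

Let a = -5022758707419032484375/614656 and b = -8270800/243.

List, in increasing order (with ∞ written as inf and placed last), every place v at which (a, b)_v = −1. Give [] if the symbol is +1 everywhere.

(a, b) ≡ (-1479, -62031) mod (ℚ^×)²; places V = {2, 3, 5, 7, 17, 23, 29, 31, ∞}.
(a,b)_31: α=4, u≡19; β=1, v≡9 (mod 31); (19|31)=+1, (9|31)=+1; sign (−1)^0·+1^1·+1^4 = +1.
(a,b)_7: α=-4, u≡3; β=0, v≡3 (mod 7); (3|7)=-1, (3|7)=-1; sign (−1)^0·-1^0·-1^-4 = +1.
(a,b)_2: α=-8, β=4; u≡1, v≡1 (mod 8); ε(u)ε(v)=0·0, αω(v)=-8·0, βω(u)=4·0; sum ≡ 0  ⇒  +1.
(a,b)_∞: sgn(-1479)=−, sgn(-62031)=−, so -1.
(a,b)_17: α=1, u≡9; β=0, v≡8 (mod 17); (9|17)=+1, (8|17)=+1; sign (−1)^0·+1^0·+1^1 = +1.
(a,b)_5: α=6, u≡1; β=2, v≡1 (mod 5); (1|5)=+1, (1|5)=+1; sign (−1)^0·+1^2·+1^6 = +1.
(a,b)_29: α=3, u≡16; β=1, v≡4 (mod 29); (16|29)=+1, (4|29)=+1; sign (−1)^0·+1^1·+1^3 = +1.
(a,b)_3: α=1, u≡2; β=-5, v≡2 (mod 3); (2|3)=-1, (2|3)=-1; sign (−1)^1·-1^-5·-1^1 = -1.
(a,b)_23: α=4, u≡4; β=1, v≡11 (mod 23); (4|23)=+1, (11|23)=-1; sign (−1)^0·+1^1·-1^4 = +1.
(-1479, -62031 / ℚ) ramifies at {3, ∞}: a division algebra.

[3, inf]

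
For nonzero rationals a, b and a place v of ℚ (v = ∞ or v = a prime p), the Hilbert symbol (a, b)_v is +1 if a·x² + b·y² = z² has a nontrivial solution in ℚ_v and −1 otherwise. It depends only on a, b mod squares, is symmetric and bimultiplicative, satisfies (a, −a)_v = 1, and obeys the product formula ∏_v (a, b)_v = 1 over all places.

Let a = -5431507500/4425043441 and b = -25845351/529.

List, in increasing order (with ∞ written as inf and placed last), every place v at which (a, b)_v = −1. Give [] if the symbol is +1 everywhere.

Mod squares: a ≡ -3, b ≡ -18879. Check v ∈ {∞, 2, 3, 5, 7, 13, 17, 23, 29, 31, 37, 43}.
v=29: a=29^0·(≡15), b=29^1·(≡22) mod 29; (15|29)=-1, (22|29)=+1; (−1)^{0·1·14}·(-1)^1·(+1)^0 = -1.
v=37: a=37^2·(≡30), b=37^2·(≡16) mod 37; (30|37)=+1, (16|37)=+1; (−1)^{2·2·18}·(+1)^2·(+1)^2 = +1.
v=3: a=3^1·(≡2), b=3^1·(≡1) mod 3; (2|3)=-1, (1|3)=+1; (−1)^{1·1·1}·(-1)^1·(+1)^1 = +1.
v=13: a=13^-2·(≡3), b=13^0·(≡3) mod 13; (3|13)=+1, (3|13)=+1; (−1)^{-2·0·6}·(+1)^0·(+1)^-2 = +1.
v=43: a=43^-2·(≡4), b=43^0·(≡11) mod 43; (4|43)=+1, (11|43)=+1; (−1)^{-2·0·21}·(+1)^0·(+1)^-2 = +1.
v=31: a=31^0·(≡7), b=31^1·(≡12) mod 31; (7|31)=+1, (12|31)=-1; (−1)^{0·1·15}·(+1)^1·(-1)^0 = +1.
v=7: a=7^-2·(≡4), b=7^1·(≡5) mod 7; (4|7)=+1, (5|7)=-1; (−1)^{-2·1·3}·(+1)^1·(-1)^-2 = +1.
v=2: v_2(a)=2, v_2(b)=0; units ≡ 5, 1 (mod 8); ε·ε+αω+βω = 0·0+2·0+0·1 ≡ 0  ⇒  (a,b)_2 = +1.
v=5: a=5^4·(≡3), b=5^0·(≡1) mod 5; (3|5)=-1, (1|5)=+1; (−1)^{4·0·2}·(-1)^0·(+1)^4 = +1.
v=∞: -3 < 0 and -18879 < 0  ⇒  (a,b)_∞ = -1.
v=23: a=23^2·(≡11), b=23^-2·(≡2) mod 23; (11|23)=-1, (2|23)=+1; (−1)^{2·-2·11}·(-1)^-2·(+1)^2 = +1.
v=17: a=17^-2·(≡11), b=17^0·(≡2) mod 17; (11|17)=-1, (2|17)=+1; (−1)^{-2·0·8}·(-1)^0·(+1)^-2 = +1.
|Ram(-3, -18879)| = 2, even; anisotropic at {29, ∞}.

[29, inf]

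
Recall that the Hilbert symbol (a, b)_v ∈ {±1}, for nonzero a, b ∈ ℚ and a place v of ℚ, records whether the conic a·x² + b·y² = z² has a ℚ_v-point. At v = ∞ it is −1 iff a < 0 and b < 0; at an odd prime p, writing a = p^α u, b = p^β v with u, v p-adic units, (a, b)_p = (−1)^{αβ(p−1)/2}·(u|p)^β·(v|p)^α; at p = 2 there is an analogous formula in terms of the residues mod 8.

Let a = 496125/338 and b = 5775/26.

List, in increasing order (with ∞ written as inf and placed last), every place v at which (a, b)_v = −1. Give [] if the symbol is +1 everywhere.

[7, 11]

Mod squares: a ≡ 10, b ≡ 6006. Check v ∈ {∞, 2, 3, 5, 7, 11, 13}.
v=∞: 10 > 0 and 6006 > 0  ⇒  (a,b)_∞ = +1.
v=2: v_2(a)=-1, v_2(b)=-1; units ≡ 5, 3 (mod 8); ε·ε+αω+βω = 0·1+-1·1+-1·1 ≡ 0  ⇒  (a,b)_2 = +1.
v=11: a=11^0·(≡10), b=11^1·(≡2) mod 11; (10|11)=-1, (2|11)=-1; (−1)^{0·1·5}·(-1)^1·(-1)^0 = -1.
v=7: a=7^2·(≡5), b=7^1·(≡4) mod 7; (5|7)=-1, (4|7)=+1; (−1)^{2·1·3}·(-1)^1·(+1)^2 = -1.
v=3: a=3^4·(≡1), b=3^1·(≡1) mod 3; (1|3)=+1, (1|3)=+1; (−1)^{4·1·1}·(+1)^1·(+1)^4 = +1.
v=5: a=5^3·(≡3), b=5^2·(≡1) mod 5; (3|5)=-1, (1|5)=+1; (−1)^{3·2·2}·(-1)^2·(+1)^3 = +1.
v=13: a=13^-2·(≡3), b=13^-1·(≡8) mod 13; (3|13)=+1, (8|13)=-1; (−1)^{-2·-1·6}·(+1)^-1·(-1)^-2 = +1.
|Ram(10, 6006)| = 2, even; anisotropic at {7, 11}.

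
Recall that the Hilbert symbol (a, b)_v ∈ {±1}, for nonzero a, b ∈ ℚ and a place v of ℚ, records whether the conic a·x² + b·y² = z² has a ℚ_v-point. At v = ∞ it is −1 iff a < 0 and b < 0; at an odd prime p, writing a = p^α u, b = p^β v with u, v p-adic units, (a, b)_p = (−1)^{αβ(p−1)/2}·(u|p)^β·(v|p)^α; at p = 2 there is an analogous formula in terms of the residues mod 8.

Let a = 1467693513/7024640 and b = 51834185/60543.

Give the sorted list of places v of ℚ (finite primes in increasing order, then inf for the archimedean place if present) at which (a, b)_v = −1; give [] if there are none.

Mod squares: a ≡ 1155, b ≡ 455. Check v ∈ {∞, 2, 3, 5, 7, 11, 13, 19, 31, 47}.
v=3: a=3^7·(≡1), b=3^-2·(≡2) mod 3; (1|3)=+1, (2|3)=-1; (−1)^{7·-2·1}·(+1)^-2·(-1)^7 = -1.
v=31: a=31^0·(≡7), b=31^-2·(≡15) mod 31; (7|31)=+1, (15|31)=-1; (−1)^{0·-2·15}·(+1)^-2·(-1)^0 = +1.
v=13: a=13^2·(≡8), b=13^1·(≡1) mod 13; (8|13)=-1, (1|13)=+1; (−1)^{2·1·6}·(-1)^1·(+1)^2 = -1.
v=5: a=5^-1·(≡1), b=5^1·(≡4) mod 5; (1|5)=+1, (4|5)=+1; (−1)^{-1·1·2}·(+1)^1·(+1)^-1 = +1.
v=2: v_2(a)=-12, v_2(b)=0; units ≡ 3, 7 (mod 8); ε·ε+αω+βω = 1·1+-12·0+0·1 ≡ 1  ⇒  (a,b)_2 = -1.
v=11: a=11^1·(≡7), b=11^0·(≡4) mod 11; (7|11)=-1, (4|11)=+1; (−1)^{1·0·5}·(-1)^0·(+1)^1 = +1.
v=19: a=19^2·(≡3), b=19^2·(≡15) mod 19; (3|19)=-1, (15|19)=-1; (−1)^{2·2·9}·(-1)^2·(-1)^2 = +1.
v=7: a=7^-3·(≡4), b=7^-1·(≡1) mod 7; (4|7)=+1, (1|7)=+1; (−1)^{-3·-1·3}·(+1)^-1·(+1)^-3 = -1.
v=47: a=47^0·(≡6), b=47^2·(≡42) mod 47; (6|47)=+1, (42|47)=+1; (−1)^{0·2·23}·(+1)^2·(+1)^0 = +1.
v=∞: 1155 > 0 and 455 > 0  ⇒  (a,b)_∞ = +1.
(1155, 455 / ℚ) ramifies at {2, 3, 7, 13}: a division algebra.

[2, 3, 7, 13]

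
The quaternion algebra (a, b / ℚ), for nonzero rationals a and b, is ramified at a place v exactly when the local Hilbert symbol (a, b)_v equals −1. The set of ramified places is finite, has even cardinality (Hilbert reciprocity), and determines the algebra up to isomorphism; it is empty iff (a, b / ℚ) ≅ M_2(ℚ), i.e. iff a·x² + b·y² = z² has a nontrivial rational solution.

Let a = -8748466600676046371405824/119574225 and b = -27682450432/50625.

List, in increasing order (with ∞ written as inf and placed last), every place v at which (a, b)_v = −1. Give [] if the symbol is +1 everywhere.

Mod squares: a ≡ -14911, b ≡ -403. Check v ∈ {∞, 2, 3, 5, 7, 13, 31, 37}.
v=∞: -14911 < 0 and -403 < 0  ⇒  (a,b)_∞ = -1.
v=37: a=37^5·(≡36), b=37^2·(≡10) mod 37; (36|37)=+1, (10|37)=+1; (−1)^{5·2·18}·(+1)^2·(+1)^5 = +1.
v=2: v_2(a)=14, v_2(b)=10; units ≡ 1, 5 (mod 8); ε·ε+αω+βω = 0·0+14·1+10·0 ≡ 0  ⇒  (a,b)_2 = +1.
v=31: a=31^3·(≡11), b=31^1·(≡4) mod 31; (11|31)=-1, (4|31)=+1; (−1)^{3·1·15}·(-1)^1·(+1)^3 = +1.
v=7: a=7^6·(≡5), b=7^2·(≡3) mod 7; (5|7)=-1, (3|7)=-1; (−1)^{6·2·3}·(-1)^2·(-1)^6 = +1.
v=13: a=13^3·(≡4), b=13^1·(≡5) mod 13; (4|13)=+1, (5|13)=-1; (−1)^{3·1·6}·(+1)^1·(-1)^3 = -1.
v=3: a=3^-14·(≡2), b=3^-4·(≡2) mod 3; (2|3)=-1, (2|3)=-1; (−1)^{-14·-4·1}·(-1)^-4·(-1)^-14 = +1.
v=5: a=5^-2·(≡4), b=5^-4·(≡3) mod 5; (4|5)=+1, (3|5)=-1; (−1)^{-2·-4·2}·(+1)^-4·(-1)^-2 = +1.
Ram(-14911, -403) = {13, ∞}; no ℚ_13-point on the conic.

[13, inf]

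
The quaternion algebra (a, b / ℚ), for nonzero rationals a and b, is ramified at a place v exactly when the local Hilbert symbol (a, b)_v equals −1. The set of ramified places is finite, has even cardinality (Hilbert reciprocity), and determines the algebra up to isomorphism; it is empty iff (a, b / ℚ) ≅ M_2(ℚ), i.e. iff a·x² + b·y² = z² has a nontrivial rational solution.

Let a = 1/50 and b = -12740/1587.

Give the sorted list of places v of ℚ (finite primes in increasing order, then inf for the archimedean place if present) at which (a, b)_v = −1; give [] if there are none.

[2, 3, 5, 13]

(a, b) ≡ (2, -195) mod (ℚ^×)²; places V = {2, 3, 5, 7, 13, 23, ∞}.
(a,b)_23: α=0, u≡6; β=-2, v≡16 (mod 23); (6|23)=+1, (16|23)=+1; sign (−1)^0·+1^-2·+1^0 = +1.
(a,b)_7: α=0, u≡1; β=2, v≡4 (mod 7); (1|7)=+1, (4|7)=+1; sign (−1)^0·+1^2·+1^0 = +1.
(a,b)_5: α=-2, u≡3; β=1, v≡1 (mod 5); (3|5)=-1, (1|5)=+1; sign (−1)^0·-1^1·+1^-2 = -1.
(a,b)_3: α=0, u≡2; β=-1, v≡1 (mod 3); (2|3)=-1, (1|3)=+1; sign (−1)^0·-1^-1·+1^0 = -1.
(a,b)_2: α=-1, β=2; u≡1, v≡5 (mod 8); ε(u)ε(v)=0·0, αω(v)=-1·1, βω(u)=2·0; sum ≡ 1  ⇒  -1.
(a,b)_13: α=0, u≡6; β=1, v≡8 (mod 13); (6|13)=-1, (8|13)=-1; sign (−1)^0·-1^1·-1^0 = -1.
(a,b)_∞: sgn(2)=+, sgn(-195)=−, so +1.
|Ram(2, -195)| = 4, even; anisotropic at {2, 3, 5, 13}.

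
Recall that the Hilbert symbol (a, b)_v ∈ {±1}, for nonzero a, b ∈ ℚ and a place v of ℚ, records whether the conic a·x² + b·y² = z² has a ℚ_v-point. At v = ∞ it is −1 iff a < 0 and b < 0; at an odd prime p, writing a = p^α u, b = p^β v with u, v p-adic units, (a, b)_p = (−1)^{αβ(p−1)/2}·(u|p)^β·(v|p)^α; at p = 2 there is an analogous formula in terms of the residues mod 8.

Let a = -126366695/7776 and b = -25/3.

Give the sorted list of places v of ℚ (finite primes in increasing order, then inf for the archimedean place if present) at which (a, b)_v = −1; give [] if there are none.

[2, 3, 5, inf]

(a, b) ≡ (-2730, -3) mod (ℚ^×)²; places V = {2, 3, 5, 7, 13, 17, 31, ∞}.
(a,b)_∞: sgn(-2730)=−, sgn(-3)=−, so -1.
(a,b)_17: α=2, u≡10; β=0, v≡3 (mod 17); (10|17)=-1, (3|17)=-1; sign (−1)^0·-1^0·-1^2 = +1.
(a,b)_31: α=2, u≡11; β=0, v≡2 (mod 31); (11|31)=-1, (2|31)=+1; sign (−1)^0·-1^0·+1^2 = +1.
(a,b)_7: α=1, u≡1; β=0, v≡1 (mod 7); (1|7)=+1, (1|7)=+1; sign (−1)^0·+1^0·+1^1 = +1.
(a,b)_5: α=1, u≡1; β=2, v≡3 (mod 5); (1|5)=+1, (3|5)=-1; sign (−1)^0·+1^2·-1^1 = -1.
(a,b)_3: α=-5, u≡2; β=-1, v≡2 (mod 3); (2|3)=-1, (2|3)=-1; sign (−1)^1·-1^-1·-1^-5 = -1.
(a,b)_2: α=-5, β=0; u≡3, v≡5 (mod 8); ε(u)ε(v)=1·0, αω(v)=-5·1, βω(u)=0·1; sum ≡ 1  ⇒  -1.
(a,b)_13: α=1, u≡7; β=0, v≡9 (mod 13); (7|13)=-1, (9|13)=+1; sign (−1)^0·-1^0·+1^1 = +1.
|Ram(-2730, -3)| = 4, even; anisotropic at {2, 3, 5, ∞}.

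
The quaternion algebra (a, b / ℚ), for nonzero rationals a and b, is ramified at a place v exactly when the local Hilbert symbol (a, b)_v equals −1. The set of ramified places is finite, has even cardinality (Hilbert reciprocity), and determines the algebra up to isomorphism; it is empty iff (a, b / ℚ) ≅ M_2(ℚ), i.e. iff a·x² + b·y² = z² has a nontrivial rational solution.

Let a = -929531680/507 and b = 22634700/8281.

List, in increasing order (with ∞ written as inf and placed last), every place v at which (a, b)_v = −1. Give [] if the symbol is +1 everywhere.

[2, 3, 5, 19]

Mod squares: a ≡ -3990, b ≡ 627. Check v ∈ {∞, 2, 3, 5, 7, 11, 13, 19}.
v=3: a=3^-1·(≡2), b=3^1·(≡2) mod 3; (2|3)=-1, (2|3)=-1; (−1)^{-1·1·1}·(-1)^1·(-1)^-1 = -1.
v=∞: -3990 < 0 and 627 > 0  ⇒  (a,b)_∞ = +1.
v=11: a=11^2·(≡1), b=11^1·(≡2) mod 11; (1|11)=+1, (2|11)=-1; (−1)^{2·1·5}·(+1)^1·(-1)^2 = +1.
v=19: a=19^3·(≡2), b=19^3·(≡2) mod 19; (2|19)=-1, (2|19)=-1; (−1)^{3·3·9}·(-1)^3·(-1)^3 = -1.
v=7: a=7^1·(≡4), b=7^-2·(≡4) mod 7; (4|7)=+1, (4|7)=+1; (−1)^{1·-2·3}·(+1)^-2·(+1)^1 = +1.
v=13: a=13^-2·(≡9), b=13^-2·(≡1) mod 13; (9|13)=+1, (1|13)=+1; (−1)^{-2·-2·6}·(+1)^-2·(+1)^-2 = +1.
v=5: a=5^1·(≡2), b=5^2·(≡3) mod 5; (2|5)=-1, (3|5)=-1; (−1)^{1·2·2}·(-1)^2·(-1)^1 = -1.
v=2: v_2(a)=5, v_2(b)=2; units ≡ 5, 3 (mod 8); ε·ε+αω+βω = 0·1+5·1+2·1 ≡ 1  ⇒  (a,b)_2 = -1.
|Ram(-3990, 627)| = 4, even; anisotropic at {2, 3, 5, 19}.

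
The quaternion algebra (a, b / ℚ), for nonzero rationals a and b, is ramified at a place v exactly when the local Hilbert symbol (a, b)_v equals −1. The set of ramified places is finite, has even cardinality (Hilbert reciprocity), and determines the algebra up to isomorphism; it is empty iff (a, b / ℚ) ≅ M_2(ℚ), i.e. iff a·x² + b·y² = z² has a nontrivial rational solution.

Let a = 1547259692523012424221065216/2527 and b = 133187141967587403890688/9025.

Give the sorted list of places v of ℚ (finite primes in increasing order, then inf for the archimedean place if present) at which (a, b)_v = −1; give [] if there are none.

[2, 3, 31, 37]

(a, b) ≡ (184667, 2295147) mod (ℚ^×)²; places V = {2, 3, 5, 7, 13, 19, 23, 29, 31, 37, ∞}.
(a,b)_37: α=1, u≡28; β=1, v≡15 (mod 37); (28|37)=+1, (15|37)=-1; sign (−1)^0·+1^1·-1^1 = -1.
(a,b)_2: α=34, β=28; u≡3, v≡3 (mod 8); ε(u)ε(v)=1·1, αω(v)=34·1, βω(u)=28·1; sum ≡ 1  ⇒  -1.
(a,b)_13: α=6, u≡11; β=4, v≡4 (mod 13); (11|13)=-1, (4|13)=+1; sign (−1)^0·-1^4·+1^6 = +1.
(a,b)_5: α=0, u≡3; β=-2, v≡3 (mod 5); (3|5)=-1, (3|5)=-1; sign (−1)^0·-1^-2·-1^0 = +1.
(a,b)_3: α=0, u≡2; β=3, v≡1 (mod 3); (2|3)=-1, (1|3)=+1; sign (−1)^0·-1^3·+1^0 = -1.
(a,b)_7: α=-1, u≡6; β=0, v≡2 (mod 7); (6|7)=-1, (2|7)=+1; sign (−1)^0·-1^0·+1^-1 = +1.
(a,b)_29: α=4, u≡20; β=3, v≡17 (mod 29); (20|29)=+1, (17|29)=-1; sign (−1)^0·+1^3·-1^4 = +1.
(a,b)_∞: sgn(184667)=+, sgn(2295147)=+, so +1.
(a,b)_19: α=-2, u≡9; β=-2, v≡7 (mod 19); (9|19)=+1, (7|19)=+1; sign (−1)^0·+1^-2·+1^-2 = +1.
(a,b)_31: α=1, u≡19; β=1, v≡1 (mod 31); (19|31)=+1, (1|31)=+1; sign (−1)^1·+1^1·+1^1 = -1.
(a,b)_23: α=1, u≡4; β=1, v≡22 (mod 23); (4|23)=+1, (22|23)=-1; sign (−1)^1·+1^1·-1^1 = +1.
Ram(184667, 2295147) = {2, 3, 31, 37}; no ℚ_2-point on the conic.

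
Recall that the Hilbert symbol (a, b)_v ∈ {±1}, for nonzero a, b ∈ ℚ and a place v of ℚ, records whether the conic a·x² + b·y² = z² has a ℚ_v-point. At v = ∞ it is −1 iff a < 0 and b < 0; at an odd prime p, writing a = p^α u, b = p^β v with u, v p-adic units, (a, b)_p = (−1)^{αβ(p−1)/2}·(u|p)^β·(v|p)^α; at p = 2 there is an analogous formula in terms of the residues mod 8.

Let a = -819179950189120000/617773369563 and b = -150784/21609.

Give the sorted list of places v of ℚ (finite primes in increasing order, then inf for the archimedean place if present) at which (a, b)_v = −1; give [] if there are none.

Mod squares: a ≡ -83694, b ≡ -589. Check v ∈ {∞, 2, 3, 5, 7, 13, 19, 23, 29, 31, 37}.
v=13: a=13^1·(≡9), b=13^0·(≡1) mod 13; (9|13)=+1, (1|13)=+1; (−1)^{1·0·6}·(+1)^0·(+1)^1 = +1.
v=7: a=7^-10·(≡3), b=7^-4·(≡5) mod 7; (3|7)=-1, (5|7)=-1; (−1)^{-10·-4·3}·(-1)^-4·(-1)^-10 = +1.
v=19: a=19^2·(≡6), b=19^1·(≡1) mod 19; (6|19)=+1, (1|19)=+1; (−1)^{2·1·9}·(+1)^1·(+1)^2 = +1.
v=29: a=29^1·(≡19), b=29^0·(≡4) mod 29; (19|29)=-1, (4|29)=+1; (−1)^{1·0·14}·(-1)^0·(+1)^1 = +1.
v=3: a=3^-7·(≡2), b=3^-2·(≡2) mod 3; (2|3)=-1, (2|3)=-1; (−1)^{-7·-2·1}·(-1)^-2·(-1)^-7 = -1.
v=37: a=37^1·(≡35), b=37^0·(≡28) mod 37; (35|37)=-1, (28|37)=+1; (−1)^{1·0·18}·(-1)^0·(+1)^1 = +1.
v=31: a=31^2·(≡13), b=31^1·(≡17) mod 31; (13|31)=-1, (17|31)=-1; (−1)^{2·1·15}·(-1)^1·(-1)^2 = -1.
v=23: a=23^2·(≡2), b=23^0·(≡8) mod 23; (2|23)=+1, (8|23)=+1; (−1)^{2·0·11}·(+1)^0·(+1)^2 = +1.
v=∞: -83694 < 0 and -589 < 0  ⇒  (a,b)_∞ = -1.
v=2: v_2(a)=9, v_2(b)=8; units ≡ 1, 3 (mod 8); ε·ε+αω+βω = 0·1+9·1+8·0 ≡ 1  ⇒  (a,b)_2 = -1.
v=5: a=5^4·(≡1), b=5^0·(≡4) mod 5; (1|5)=+1, (4|5)=+1; (−1)^{4·0·2}·(+1)^0·(+1)^4 = +1.
|Ram(-83694, -589)| = 4, even; anisotropic at {2, 3, 31, ∞}.

[2, 3, 31, inf]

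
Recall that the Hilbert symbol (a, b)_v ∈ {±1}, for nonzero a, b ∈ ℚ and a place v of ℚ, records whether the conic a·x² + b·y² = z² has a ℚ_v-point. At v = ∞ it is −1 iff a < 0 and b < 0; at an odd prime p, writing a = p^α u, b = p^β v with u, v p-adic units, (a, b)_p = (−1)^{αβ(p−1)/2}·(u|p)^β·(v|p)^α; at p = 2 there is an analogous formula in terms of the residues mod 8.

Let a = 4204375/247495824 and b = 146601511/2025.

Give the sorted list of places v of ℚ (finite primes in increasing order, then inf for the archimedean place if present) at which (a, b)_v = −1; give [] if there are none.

Mod squares: a ≡ 7, b ≡ 152551. Check v ∈ {∞, 2, 3, 5, 7, 19, 23, 31, 37}.
v=7: a=7^1·(≡2), b=7^1·(≡2) mod 7; (2|7)=+1, (2|7)=+1; (−1)^{1·1·3}·(+1)^1·(+1)^1 = -1.
v=∞: 7 > 0 and 152551 > 0  ⇒  (a,b)_∞ = +1.
v=3: a=3^-4·(≡1), b=3^-4·(≡1) mod 3; (1|3)=+1, (1|3)=+1; (−1)^{-4·-4·1}·(+1)^-4·(+1)^-4 = +1.
v=2: v_2(a)=-4, v_2(b)=0; units ≡ 7, 7 (mod 8); ε·ε+αω+βω = 1·1+-4·0+0·0 ≡ 1  ⇒  (a,b)_2 = -1.
v=23: a=23^-2·(≡14), b=23^0·(≡17) mod 23; (14|23)=-1, (17|23)=-1; (−1)^{-2·0·11}·(-1)^0·(-1)^-2 = +1.
v=5: a=5^4·(≡3), b=5^-2·(≡1) mod 5; (3|5)=-1, (1|5)=+1; (−1)^{4·-2·2}·(-1)^-2·(+1)^4 = +1.
v=31: a=31^2·(≡16), b=31^3·(≡24) mod 31; (16|31)=+1, (24|31)=-1; (−1)^{2·3·15}·(+1)^3·(-1)^2 = +1.
v=19: a=19^-2·(≡16), b=19^1·(≡11) mod 19; (16|19)=+1, (11|19)=+1; (−1)^{-2·1·9}·(+1)^1·(+1)^-2 = +1.
v=37: a=37^0·(≡27), b=37^1·(≡9) mod 37; (27|37)=+1, (9|37)=+1; (−1)^{0·1·18}·(+1)^1·(+1)^0 = +1.
Ram(7, 152551) = {2, 7}; no ℚ_2-point on the conic.

[2, 7]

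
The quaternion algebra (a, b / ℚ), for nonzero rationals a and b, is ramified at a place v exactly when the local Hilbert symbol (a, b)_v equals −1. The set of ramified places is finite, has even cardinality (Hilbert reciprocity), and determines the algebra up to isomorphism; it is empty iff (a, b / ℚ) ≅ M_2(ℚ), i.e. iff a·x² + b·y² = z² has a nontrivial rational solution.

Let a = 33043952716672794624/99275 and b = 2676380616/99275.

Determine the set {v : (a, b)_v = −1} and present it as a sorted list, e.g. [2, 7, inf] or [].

[2, 3, 7, 11]

(a, b) ≡ (66, 6006) mod (ℚ^×)²; places V = {2, 3, 5, 7, 11, 13, 19, 41, ∞}.
(a,b)_41: α=2, u≡36; β=2, v≡31 (mod 41); (36|41)=+1, (31|41)=+1; sign (−1)^0·+1^2·+1^2 = +1.
(a,b)_5: α=-2, u≡4; β=-2, v≡1 (mod 5); (4|5)=+1, (1|5)=+1; sign (−1)^0·+1^-2·+1^-2 = +1.
(a,b)_∞: sgn(66)=+, sgn(6006)=+, so +1.
(a,b)_3: α=7, u≡1; β=7, v≡1 (mod 3); (1|3)=+1, (1|3)=+1; sign (−1)^1·+1^7·+1^7 = -1.
(a,b)_19: α=-2, u≡9; β=-2, v≡12 (mod 19); (9|19)=+1, (12|19)=-1; sign (−1)^0·+1^-2·-1^-2 = +1.
(a,b)_11: α=-1, u≡7; β=-1, v≡6 (mod 11); (7|11)=-1, (6|11)=-1; sign (−1)^1·-1^-1·-1^-1 = -1.
(a,b)_2: α=17, β=3; u≡1, v≡3 (mod 8); ε(u)ε(v)=0·1, αω(v)=17·1, βω(u)=3·0; sum ≡ 1  ⇒  -1.
(a,b)_7: α=4, u≡5; β=1, v≡4 (mod 7); (5|7)=-1, (4|7)=+1; sign (−1)^0·-1^1·+1^4 = -1.
(a,b)_13: α=4, u≡9; β=1, v≡5 (mod 13); (9|13)=+1, (5|13)=-1; sign (−1)^0·+1^1·-1^4 = +1.
|Ram(66, 6006)| = 4, even; anisotropic at {2, 3, 7, 11}.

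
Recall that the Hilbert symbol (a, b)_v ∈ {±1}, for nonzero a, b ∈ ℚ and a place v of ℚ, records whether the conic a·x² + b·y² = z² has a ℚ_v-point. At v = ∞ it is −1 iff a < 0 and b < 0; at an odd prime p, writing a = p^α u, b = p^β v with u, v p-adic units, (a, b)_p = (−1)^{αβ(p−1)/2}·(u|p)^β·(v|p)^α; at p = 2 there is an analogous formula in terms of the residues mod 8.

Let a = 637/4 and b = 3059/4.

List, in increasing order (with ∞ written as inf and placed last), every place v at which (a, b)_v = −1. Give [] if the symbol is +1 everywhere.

[7, 19]

(a, b) ≡ (13, 3059) mod (ℚ^×)²; places V = {2, 7, 13, 19, 23, ∞}.
(a,b)_13: α=1, u≡9; β=0, v≡1 (mod 13); (9|13)=+1, (1|13)=+1; sign (−1)^0·+1^0·+1^1 = +1.
(a,b)_19: α=0, u≡12; β=1, v≡7 (mod 19); (12|19)=-1, (7|19)=+1; sign (−1)^0·-1^1·+1^0 = -1.
(a,b)_∞: sgn(13)=+, sgn(3059)=+, so +1.
(a,b)_2: α=-2, β=-2; u≡5, v≡3 (mod 8); ε(u)ε(v)=0·1, αω(v)=-2·1, βω(u)=-2·1; sum ≡ 0  ⇒  +1.
(a,b)_7: α=2, u≡5; β=1, v≡6 (mod 7); (5|7)=-1, (6|7)=-1; sign (−1)^0·-1^1·-1^2 = -1.
(a,b)_23: α=0, u≡4; β=1, v≡16 (mod 23); (4|23)=+1, (16|23)=+1; sign (−1)^0·+1^1·+1^0 = +1.
|Ram(13, 3059)| = 2, even; anisotropic at {7, 19}.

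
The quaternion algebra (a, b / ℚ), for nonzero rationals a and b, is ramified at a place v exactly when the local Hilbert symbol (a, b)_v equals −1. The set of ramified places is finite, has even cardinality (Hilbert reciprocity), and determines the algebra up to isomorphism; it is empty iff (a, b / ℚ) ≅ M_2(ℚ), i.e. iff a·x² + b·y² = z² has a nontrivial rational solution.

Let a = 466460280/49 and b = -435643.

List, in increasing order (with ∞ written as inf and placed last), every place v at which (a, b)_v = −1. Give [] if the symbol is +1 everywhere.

[2, 5, 23, 47]

(a, b) ≡ (76670, -435643) mod (ℚ^×)²; places V = {2, 3, 5, 7, 11, 13, 17, 23, 31, 41, 47, ∞}.
(a,b)_3: α=2, u≡2; β=0, v≡2 (mod 3); (2|3)=-1, (2|3)=-1; sign (−1)^0·-1^0·-1^2 = +1.
(a,b)_31: α=0, u≡10; β=1, v≡21 (mod 31); (10|31)=+1, (21|31)=-1; sign (−1)^0·+1^1·-1^0 = +1.
(a,b)_17: α=1, u≡5; β=0, v≡16 (mod 17); (5|17)=-1, (16|17)=+1; sign (−1)^0·-1^0·+1^1 = +1.
(a,b)_7: α=-2, u≡6; β=0, v≡2 (mod 7); (6|7)=-1, (2|7)=+1; sign (−1)^0·-1^0·+1^-2 = +1.
(a,b)_41: α=1, u≡9; β=0, v≡23 (mod 41); (9|41)=+1, (23|41)=+1; sign (−1)^0·+1^0·+1^1 = +1.
(a,b)_23: α=0, u≡21; β=1, v≡11 (mod 23); (21|23)=-1, (11|23)=-1; sign (−1)^0·-1^1·-1^0 = -1.
(a,b)_47: α=0, u≡19; β=1, v≡37 (mod 47); (19|47)=-1, (37|47)=+1; sign (−1)^0·-1^1·+1^0 = -1.
(a,b)_13: α=2, u≡9; β=1, v≡3 (mod 13); (9|13)=+1, (3|13)=+1; sign (−1)^0·+1^1·+1^2 = +1.
(a,b)_2: α=3, β=0; u≡7, v≡5 (mod 8); ε(u)ε(v)=1·0, αω(v)=3·1, βω(u)=0·0; sum ≡ 1  ⇒  -1.
(a,b)_5: α=1, u≡4; β=0, v≡2 (mod 5); (4|5)=+1, (2|5)=-1; sign (−1)^0·+1^0·-1^1 = -1.
(a,b)_∞: sgn(76670)=+, sgn(-435643)=−, so +1.
(a,b)_11: α=1, u≡8; β=0, v≡1 (mod 11); (8|11)=-1, (1|11)=+1; sign (−1)^0·-1^0·+1^1 = +1.
|Ram(76670, -435643)| = 4, even; anisotropic at {2, 5, 23, 47}.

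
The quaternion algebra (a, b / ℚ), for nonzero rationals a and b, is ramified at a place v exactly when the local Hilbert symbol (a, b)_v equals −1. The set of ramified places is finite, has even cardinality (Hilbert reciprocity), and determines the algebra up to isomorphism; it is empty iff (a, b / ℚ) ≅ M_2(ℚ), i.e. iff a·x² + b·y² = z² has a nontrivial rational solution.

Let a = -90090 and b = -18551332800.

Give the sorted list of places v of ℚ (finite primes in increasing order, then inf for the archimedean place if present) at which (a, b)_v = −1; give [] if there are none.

[5, 7, 13, inf]

Mod squares: a ≡ -10010, b ≡ -7. Check v ∈ {∞, 2, 3, 5, 7, 11, 13}.
v=7: a=7^1·(≡3), b=7^1·(≡3) mod 7; (3|7)=-1, (3|7)=-1; (−1)^{1·1·3}·(-1)^1·(-1)^1 = -1.
v=3: a=3^2·(≡1), b=3^4·(≡2) mod 3; (1|3)=+1, (2|3)=-1; (−1)^{2·4·1}·(+1)^4·(-1)^2 = +1.
v=13: a=13^1·(≡12), b=13^2·(≡7) mod 13; (12|13)=+1, (7|13)=-1; (−1)^{1·2·6}·(+1)^2·(-1)^1 = -1.
v=∞: -10010 < 0 and -7 < 0  ⇒  (a,b)_∞ = -1.
v=2: v_2(a)=1, v_2(b)=6; units ≡ 3, 1 (mod 8); ε·ε+αω+βω = 1·0+1·0+6·1 ≡ 0  ⇒  (a,b)_2 = +1.
v=5: a=5^1·(≡2), b=5^2·(≡3) mod 5; (2|5)=-1, (3|5)=-1; (−1)^{1·2·2}·(-1)^2·(-1)^1 = -1.
v=11: a=11^1·(≡5), b=11^2·(≡1) mod 11; (5|11)=+1, (1|11)=+1; (−1)^{1·2·5}·(+1)^2·(+1)^1 = +1.
Ram(-10010, -7) = {5, 7, 13, ∞}; no ℚ_5-point on the conic.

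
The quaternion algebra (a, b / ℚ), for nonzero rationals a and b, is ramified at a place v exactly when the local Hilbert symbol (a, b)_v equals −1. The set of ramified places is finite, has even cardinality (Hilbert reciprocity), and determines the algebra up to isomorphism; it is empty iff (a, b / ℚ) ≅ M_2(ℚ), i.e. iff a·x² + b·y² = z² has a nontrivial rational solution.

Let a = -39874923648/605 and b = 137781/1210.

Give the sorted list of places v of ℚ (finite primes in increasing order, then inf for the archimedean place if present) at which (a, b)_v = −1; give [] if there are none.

[2, 3, 7, 17]

(a, b) ≡ (-9690, 210) mod (ℚ^×)²; places V = {2, 3, 5, 7, 11, 17, 19, ∞}.
(a,b)_7: α=2, u≡3; β=1, v≡1 (mod 7); (3|7)=-1, (1|7)=+1; sign (−1)^0·-1^1·+1^2 = -1.
(a,b)_19: α=1, u≡14; β=0, v≡17 (mod 19); (14|19)=-1, (17|19)=+1; sign (−1)^0·-1^0·+1^1 = +1.
(a,b)_2: α=7, β=-1; u≡3, v≡1 (mod 8); ε(u)ε(v)=1·0, αω(v)=7·0, βω(u)=-1·1; sum ≡ 1  ⇒  -1.
(a,b)_17: α=1, u≡13; β=0, v≡10 (mod 17); (13|17)=+1, (10|17)=-1; sign (−1)^0·+1^0·-1^1 = -1.
(a,b)_5: α=-1, u≡2; β=-1, v≡3 (mod 5); (2|5)=-1, (3|5)=-1; sign (−1)^0·-1^-1·-1^-1 = +1.
(a,b)_3: α=9, u≡1; β=9, v≡1 (mod 3); (1|3)=+1, (1|3)=+1; sign (−1)^1·+1^9·+1^9 = -1.
(a,b)_11: α=-2, u≡9; β=-2, v≡5 (mod 11); (9|11)=+1, (5|11)=+1; sign (−1)^0·+1^-2·+1^-2 = +1.
(a,b)_∞: sgn(-9690)=−, sgn(210)=+, so +1.
(-9690, 210 / ℚ) ramifies at {2, 3, 7, 17}: a division algebra.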